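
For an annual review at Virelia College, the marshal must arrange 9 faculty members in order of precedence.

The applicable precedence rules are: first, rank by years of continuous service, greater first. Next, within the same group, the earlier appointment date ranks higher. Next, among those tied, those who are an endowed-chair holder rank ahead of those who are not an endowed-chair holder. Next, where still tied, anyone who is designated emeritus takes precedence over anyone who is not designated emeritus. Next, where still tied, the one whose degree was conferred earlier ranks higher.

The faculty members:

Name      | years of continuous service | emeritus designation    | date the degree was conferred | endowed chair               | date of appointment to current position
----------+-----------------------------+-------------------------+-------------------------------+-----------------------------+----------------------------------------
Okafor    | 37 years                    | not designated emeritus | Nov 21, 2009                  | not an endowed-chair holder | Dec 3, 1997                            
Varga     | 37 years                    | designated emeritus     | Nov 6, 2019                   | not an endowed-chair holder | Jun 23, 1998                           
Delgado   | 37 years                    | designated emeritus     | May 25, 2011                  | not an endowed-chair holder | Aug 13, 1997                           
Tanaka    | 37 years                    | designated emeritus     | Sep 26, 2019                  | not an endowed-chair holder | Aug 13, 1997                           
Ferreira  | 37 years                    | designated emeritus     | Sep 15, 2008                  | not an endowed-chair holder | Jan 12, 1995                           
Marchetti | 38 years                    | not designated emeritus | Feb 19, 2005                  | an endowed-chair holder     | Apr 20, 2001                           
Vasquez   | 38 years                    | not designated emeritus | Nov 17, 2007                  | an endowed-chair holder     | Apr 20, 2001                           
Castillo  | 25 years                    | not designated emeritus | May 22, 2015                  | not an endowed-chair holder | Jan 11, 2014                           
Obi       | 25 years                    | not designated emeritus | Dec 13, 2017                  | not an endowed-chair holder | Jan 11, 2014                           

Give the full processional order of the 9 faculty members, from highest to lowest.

By years of continuous service (higher first): Marchetti and Vasquez (both 38 years); then Ferreira, Delgado, Tanaka, Okafor and Varga (each 37 years); then Castillo and Obi (both 25 years).
Marchetti and Vasquez both have date of appointment to current position Apr 20, 2001, so the next rule applies.
Marchetti and Vasquez are each an endowed-chair holder, so the next rule applies.
Marchetti and Vasquez are each not designated emeritus, so the next rule applies.
Among Marchetti and Vasquez, by date the degree was conferred (earlier first): Marchetti (Feb 19, 2005) before Vasquez (Nov 17, 2007).
Among Ferreira, Delgado, Tanaka, Okafor and Varga, by date of appointment to current position (earlier first): Ferreira (Jan 12, 1995) before Delgado and Tanaka (Aug 13, 1997) before Okafor (Dec 3, 1997) before Varga (Jun 23, 1998).
Delgado and Tanaka are each not an endowed-chair holder, so the next rule applies.
Delgado and Tanaka are each designated emeritus, so the next rule applies.
Among Delgado and Tanaka, by date the degree was conferred (earlier first): Delgado (May 25, 2011) before Tanaka (Sep 26, 2019).
Castillo and Obi both have date of appointment to current position Jan 11, 2014, so the next rule applies.
Castillo and Obi are each not an endowed-chair holder, so the next rule applies.
Castillo and Obi are each not designated emeritus, so the next rule applies.
Among Castillo and Obi, by date the degree was conferred (earlier first): Castillo (May 22, 2015) before Obi (Dec 13, 2017).
Full order: Marchetti, Vasquez, Ferreira, Delgado, Tanaka, Okafor, Varga, Castillo, Obi.

Marchetti, Vasquez, Ferreira, Delgado, Tanaka, Okafor, Varga, Castillo, Obi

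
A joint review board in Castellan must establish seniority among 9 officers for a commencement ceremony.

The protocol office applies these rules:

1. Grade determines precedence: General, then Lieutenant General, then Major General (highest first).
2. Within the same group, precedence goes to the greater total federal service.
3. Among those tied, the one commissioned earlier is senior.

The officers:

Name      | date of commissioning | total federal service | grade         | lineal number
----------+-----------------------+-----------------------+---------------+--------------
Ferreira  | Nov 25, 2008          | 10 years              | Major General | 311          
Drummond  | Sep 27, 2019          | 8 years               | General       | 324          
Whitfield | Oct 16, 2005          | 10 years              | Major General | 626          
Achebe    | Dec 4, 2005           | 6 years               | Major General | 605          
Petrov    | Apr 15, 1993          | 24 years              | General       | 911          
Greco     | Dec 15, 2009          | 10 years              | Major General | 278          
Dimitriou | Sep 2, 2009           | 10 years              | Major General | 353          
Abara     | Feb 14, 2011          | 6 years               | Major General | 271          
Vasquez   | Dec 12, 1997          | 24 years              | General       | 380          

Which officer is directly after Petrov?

By grade: Petrov, Vasquez and Drummond (General); then Whitfield, Ferreira, Dimitriou, Greco, Achebe and Abara (Major General).
Among Petrov, Vasquez and Drummond, by total federal service (higher first): Petrov and Vasquez (24 years) before Drummond (8 years).
Among Petrov and Vasquez, by date of commissioning (earlier first): Petrov (Apr 15, 1993) before Vasquez (Dec 12, 1997).
Among Whitfield, Ferreira, Dimitriou, Greco, Achebe and Abara, by total federal service (higher first): Whitfield, Ferreira, Dimitriou and Greco (10 years) before Achebe and Abara (6 years).
Among Whitfield, Ferreira, Dimitriou and Greco, by date of commissioning (earlier first): Whitfield (Oct 16, 2005) before Ferreira (Nov 25, 2008) before Dimitriou (Sep 2, 2009) before Greco (Dec 15, 2009).
Among Achebe and Abara, by date of commissioning (earlier first): Achebe (Dec 4, 2005) before Abara (Feb 14, 2011).
Order: Petrov, Vasquez, Drummond, Whitfield, Ferreira, Dimitriou, Greco, Achebe, Abara.

Vasquez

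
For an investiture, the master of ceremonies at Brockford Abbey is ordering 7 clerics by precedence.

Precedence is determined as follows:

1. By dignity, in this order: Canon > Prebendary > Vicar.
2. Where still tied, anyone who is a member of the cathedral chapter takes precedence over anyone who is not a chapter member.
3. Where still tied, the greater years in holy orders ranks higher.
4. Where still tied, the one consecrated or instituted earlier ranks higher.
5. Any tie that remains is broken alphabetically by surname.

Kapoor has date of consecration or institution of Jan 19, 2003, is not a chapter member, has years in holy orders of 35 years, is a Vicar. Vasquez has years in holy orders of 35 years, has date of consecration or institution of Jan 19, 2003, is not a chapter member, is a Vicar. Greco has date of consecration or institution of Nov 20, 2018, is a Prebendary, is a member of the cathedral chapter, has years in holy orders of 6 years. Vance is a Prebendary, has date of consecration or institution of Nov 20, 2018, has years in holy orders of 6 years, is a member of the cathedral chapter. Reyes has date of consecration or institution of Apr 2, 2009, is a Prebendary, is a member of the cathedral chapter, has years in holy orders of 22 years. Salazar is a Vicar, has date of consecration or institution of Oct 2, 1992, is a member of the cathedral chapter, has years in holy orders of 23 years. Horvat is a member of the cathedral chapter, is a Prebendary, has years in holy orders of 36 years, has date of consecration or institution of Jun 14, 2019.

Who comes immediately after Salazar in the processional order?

By dignity: Horvat, Reyes, Greco and Vance (Prebendary); then Salazar, Kapoor and Vasquez (Vicar).
Horvat, Reyes, Greco and Vance are each a member of the cathedral chapter, so the next rule applies.
Among Horvat, Reyes, Greco and Vance, by years in holy orders (higher first): Horvat (36 years) before Reyes (22 years) before Greco and Vance (6 years).
Greco and Vance both have date of consecration or institution Nov 20, 2018, so the next rule applies.
Among Greco and Vance, alphabetically by surname: Greco before Vance.
Among Salazar, Kapoor and Vasquez, a member of the cathedral chapter before not a chapter member: Salazar (a member of the cathedral chapter) before Kapoor and Vasquez (not a chapter member).
Kapoor and Vasquez both have years in holy orders 35 years, so the next rule applies.
Kapoor and Vasquez both have date of consecration or institution Jan 19, 2003, so the next rule applies.
Among Kapoor and Vasquez, alphabetically by surname: Kapoor before Vasquez.
Order: Horvat, Reyes, Greco, Vance, Salazar, Kapoor, Vasquez.

Kapoor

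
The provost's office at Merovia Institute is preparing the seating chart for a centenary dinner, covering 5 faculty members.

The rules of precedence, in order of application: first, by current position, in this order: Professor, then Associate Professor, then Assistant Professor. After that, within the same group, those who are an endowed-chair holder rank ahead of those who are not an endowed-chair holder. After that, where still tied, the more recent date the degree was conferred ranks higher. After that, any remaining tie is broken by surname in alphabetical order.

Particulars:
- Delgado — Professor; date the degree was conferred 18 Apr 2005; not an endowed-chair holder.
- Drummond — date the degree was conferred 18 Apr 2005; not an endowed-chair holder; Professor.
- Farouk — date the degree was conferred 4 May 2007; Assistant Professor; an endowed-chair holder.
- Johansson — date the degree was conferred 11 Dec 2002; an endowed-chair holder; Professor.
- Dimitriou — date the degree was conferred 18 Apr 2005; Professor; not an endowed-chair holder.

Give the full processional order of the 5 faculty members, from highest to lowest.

Johansson, Delgado, Dimitriou, Drummond, Farouk

By current position: Johansson, Delgado, Dimitriou and Drummond (Professor); then Farouk (Assistant Professor).
Among Johansson, Delgado, Dimitriou and Drummond, an endowed-chair holder before not an endowed-chair holder: Johansson (an endowed-chair holder) before Delgado, Dimitriou and Drummond (not an endowed-chair holder).
Delgado, Dimitriou and Drummond all have date the degree was conferred 18 Apr 2005, so the next rule applies.
Among Delgado, Dimitriou and Drummond, alphabetically by surname: Delgado before Dimitriou before Drummond.
Full order: Johansson, Delgado, Dimitriou, Drummond, Farouk.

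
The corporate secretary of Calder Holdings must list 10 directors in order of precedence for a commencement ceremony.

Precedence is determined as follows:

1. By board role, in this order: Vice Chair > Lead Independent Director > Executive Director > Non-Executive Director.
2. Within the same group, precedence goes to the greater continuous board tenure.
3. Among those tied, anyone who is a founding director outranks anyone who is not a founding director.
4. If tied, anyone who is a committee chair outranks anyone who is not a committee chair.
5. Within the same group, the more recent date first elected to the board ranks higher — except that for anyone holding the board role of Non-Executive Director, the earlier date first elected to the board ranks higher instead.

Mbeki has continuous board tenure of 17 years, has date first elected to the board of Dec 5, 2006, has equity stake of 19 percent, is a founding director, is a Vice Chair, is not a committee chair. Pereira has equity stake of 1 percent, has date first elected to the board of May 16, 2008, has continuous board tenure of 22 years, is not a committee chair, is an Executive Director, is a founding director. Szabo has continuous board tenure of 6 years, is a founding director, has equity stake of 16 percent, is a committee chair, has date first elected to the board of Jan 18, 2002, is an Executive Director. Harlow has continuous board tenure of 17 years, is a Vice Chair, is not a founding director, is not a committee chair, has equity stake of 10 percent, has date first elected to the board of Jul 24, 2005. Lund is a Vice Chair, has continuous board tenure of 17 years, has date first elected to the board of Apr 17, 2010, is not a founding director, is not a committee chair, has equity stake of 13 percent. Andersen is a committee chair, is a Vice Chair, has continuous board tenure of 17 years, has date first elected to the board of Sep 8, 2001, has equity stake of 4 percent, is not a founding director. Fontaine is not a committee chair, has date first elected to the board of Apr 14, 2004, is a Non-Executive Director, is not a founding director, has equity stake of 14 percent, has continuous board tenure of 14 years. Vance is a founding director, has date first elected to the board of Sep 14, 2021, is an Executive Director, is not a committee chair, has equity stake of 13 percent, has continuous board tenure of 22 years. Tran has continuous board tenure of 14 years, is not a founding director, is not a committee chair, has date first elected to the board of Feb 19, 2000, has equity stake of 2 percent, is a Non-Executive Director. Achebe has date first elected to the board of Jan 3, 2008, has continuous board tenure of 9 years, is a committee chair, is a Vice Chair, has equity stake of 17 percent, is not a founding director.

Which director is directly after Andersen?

By board role: Mbeki, Andersen, Lund, Harlow and Achebe (Vice Chair); then Vance, Pereira and Szabo (Executive Director); then Tran and Fontaine (Non-Executive Director).
Among Mbeki, Andersen, Lund, Harlow and Achebe, by continuous board tenure (higher first): Mbeki, Andersen, Lund and Harlow (17 years) before Achebe (9 years).
Among Mbeki, Andersen, Lund and Harlow, a founding director before not a founding director: Mbeki (a founding director) before Andersen, Lund and Harlow (not a founding director).
Among Andersen, Lund and Harlow, a committee chair before not a committee chair: Andersen (a committee chair) before Lund and Harlow (not a committee chair).
Among Lund and Harlow, by date first elected to the board (later first): Lund (Apr 17, 2010) before Harlow (Jul 24, 2005).
Among Vance, Pereira and Szabo, by continuous board tenure (higher first): Vance and Pereira (22 years) before Szabo (6 years).
Vance and Pereira are each a founding director, so the next rule applies.
Vance and Pereira are each not a committee chair, so the next rule applies.
Among Vance and Pereira, by date first elected to the board (later first): Vance (Sep 14, 2021) before Pereira (May 16, 2008).
Tran and Fontaine both have continuous board tenure 14 years, so the next rule applies.
Tran and Fontaine are each not a founding director, so the next rule applies.
Tran and Fontaine are each not a committee chair, so the next rule applies.
Among Tran and Fontaine, by date first elected to the board (earlier first) (reversed rule for this group): Tran (Feb 19, 2000) before Fontaine (Apr 14, 2004).
Order: Mbeki, Andersen, Lund, Harlow, Achebe, Vance, Pereira, Szabo, Tran, Fontaine.

Lund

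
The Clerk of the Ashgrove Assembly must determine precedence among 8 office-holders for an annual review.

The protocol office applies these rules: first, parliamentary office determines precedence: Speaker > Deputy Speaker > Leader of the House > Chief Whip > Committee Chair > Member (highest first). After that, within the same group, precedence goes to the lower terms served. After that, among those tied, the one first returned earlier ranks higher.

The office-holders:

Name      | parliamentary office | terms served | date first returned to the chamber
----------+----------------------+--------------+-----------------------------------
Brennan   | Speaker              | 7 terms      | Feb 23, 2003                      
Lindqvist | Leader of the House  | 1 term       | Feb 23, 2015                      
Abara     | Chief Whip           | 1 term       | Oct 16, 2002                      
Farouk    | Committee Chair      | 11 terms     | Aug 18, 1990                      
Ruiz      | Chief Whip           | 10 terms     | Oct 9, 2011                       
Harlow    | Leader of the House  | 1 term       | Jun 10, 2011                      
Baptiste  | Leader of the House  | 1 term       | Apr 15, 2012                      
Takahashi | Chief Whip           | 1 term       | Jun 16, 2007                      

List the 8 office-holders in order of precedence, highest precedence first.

By parliamentary office: Brennan (Speaker); then Harlow, Baptiste and Lindqvist (Leader of the House); then Abara, Takahashi and Ruiz (Chief Whip); then Farouk (Committee Chair).
Harlow, Baptiste and Lindqvist all have terms served 1 term, so the next rule applies.
Among Harlow, Baptiste and Lindqvist, by date first returned to the chamber (earlier first): Harlow (Jun 10, 2011) before Baptiste (Apr 15, 2012) before Lindqvist (Feb 23, 2015).
Among Abara, Takahashi and Ruiz, by terms served (lower first): Abara and Takahashi (1 term) before Ruiz (10 terms).
Among Abara and Takahashi, by date first returned to the chamber (earlier first): Abara (Oct 16, 2002) before Takahashi (Jun 16, 2007).
Full order: Brennan, Harlow, Baptiste, Lindqvist, Abara, Takahashi, Ruiz, Farouk.

Brennan, Harlow, Baptiste, Lindqvist, Abara, Takahashi, Ruiz, Farouk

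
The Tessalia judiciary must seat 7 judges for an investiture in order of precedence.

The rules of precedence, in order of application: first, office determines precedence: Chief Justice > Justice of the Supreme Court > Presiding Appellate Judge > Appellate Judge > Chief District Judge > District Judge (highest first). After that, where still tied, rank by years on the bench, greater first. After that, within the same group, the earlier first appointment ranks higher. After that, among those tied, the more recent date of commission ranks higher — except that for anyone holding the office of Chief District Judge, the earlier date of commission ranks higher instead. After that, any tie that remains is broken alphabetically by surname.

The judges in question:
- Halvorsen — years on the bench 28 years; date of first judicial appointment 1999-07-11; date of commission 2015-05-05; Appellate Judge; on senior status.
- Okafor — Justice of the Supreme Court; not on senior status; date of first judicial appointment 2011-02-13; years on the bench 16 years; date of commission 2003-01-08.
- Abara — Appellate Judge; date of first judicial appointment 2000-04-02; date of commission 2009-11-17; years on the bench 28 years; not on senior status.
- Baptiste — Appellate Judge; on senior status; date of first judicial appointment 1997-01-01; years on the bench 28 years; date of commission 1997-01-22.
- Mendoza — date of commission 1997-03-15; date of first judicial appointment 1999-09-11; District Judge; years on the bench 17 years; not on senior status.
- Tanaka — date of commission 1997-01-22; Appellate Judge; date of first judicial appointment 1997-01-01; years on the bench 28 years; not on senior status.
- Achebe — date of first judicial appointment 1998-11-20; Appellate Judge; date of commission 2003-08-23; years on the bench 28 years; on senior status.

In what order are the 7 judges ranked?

Okafor, Baptiste, Tanaka, Achebe, Halvorsen, Abara, Mendoza

By office: Okafor (Justice of the Supreme Court); then Baptiste, Tanaka, Achebe, Halvorsen and Abara (Appellate Judge); then Mendoza (District Judge).
Baptiste, Tanaka, Achebe, Halvorsen and Abara all have years on the bench 28 years, so the next rule applies.
Among Baptiste, Tanaka, Achebe, Halvorsen and Abara, by date of first judicial appointment (earlier first): Baptiste and Tanaka (1997-01-01) before Achebe (1998-11-20) before Halvorsen (1999-07-11) before Abara (2000-04-02).
Baptiste and Tanaka both have date of commission 1997-01-22, so the next rule applies.
Among Baptiste and Tanaka, alphabetically by surname: Baptiste before Tanaka.
Full order: Okafor, Baptiste, Tanaka, Achebe, Halvorsen, Abara, Mendoza.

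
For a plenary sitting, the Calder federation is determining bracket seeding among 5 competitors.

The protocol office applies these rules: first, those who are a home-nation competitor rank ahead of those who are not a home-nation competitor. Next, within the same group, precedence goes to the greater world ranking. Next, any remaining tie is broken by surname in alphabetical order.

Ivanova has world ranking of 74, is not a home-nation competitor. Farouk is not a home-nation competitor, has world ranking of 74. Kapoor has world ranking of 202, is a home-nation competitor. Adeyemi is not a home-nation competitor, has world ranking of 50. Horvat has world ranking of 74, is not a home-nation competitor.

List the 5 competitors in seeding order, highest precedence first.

By the first rule: Kapoor (a home-nation competitor); then Farouk, Horvat, Ivanova and Adeyemi (each not a home-nation competitor).
Among Farouk, Horvat, Ivanova and Adeyemi, by world ranking (higher first): Farouk, Horvat and Ivanova (74) before Adeyemi (50).
Among Farouk, Horvat and Ivanova, alphabetically by surname: Farouk before Horvat before Ivanova.
Full order: Kapoor, Farouk, Horvat, Ivanova, Adeyemi.

Kapoor, Farouk, Horvat, Ivanova, Adeyemi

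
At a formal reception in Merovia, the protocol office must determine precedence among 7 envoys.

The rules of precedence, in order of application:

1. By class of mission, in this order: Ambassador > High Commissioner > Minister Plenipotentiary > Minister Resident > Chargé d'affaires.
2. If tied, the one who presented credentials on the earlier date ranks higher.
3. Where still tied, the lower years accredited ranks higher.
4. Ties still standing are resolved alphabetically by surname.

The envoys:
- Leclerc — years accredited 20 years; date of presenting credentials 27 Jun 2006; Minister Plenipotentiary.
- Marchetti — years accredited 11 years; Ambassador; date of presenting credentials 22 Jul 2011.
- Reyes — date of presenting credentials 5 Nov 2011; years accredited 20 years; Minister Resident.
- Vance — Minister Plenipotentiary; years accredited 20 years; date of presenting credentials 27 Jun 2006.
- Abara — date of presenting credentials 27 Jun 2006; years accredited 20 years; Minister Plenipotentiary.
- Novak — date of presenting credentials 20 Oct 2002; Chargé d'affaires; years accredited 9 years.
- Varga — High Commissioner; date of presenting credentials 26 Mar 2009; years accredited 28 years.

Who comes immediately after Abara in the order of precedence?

Leclerc

By class of mission: Marchetti (Ambassador); then Varga (High Commissioner); then Abara, Leclerc and Vance (Minister Plenipotentiary); then Reyes (Minister Resident); then Novak (Chargé d'affaires).
Abara, Leclerc and Vance all have date of presenting credentials 27 Jun 2006, so the next rule applies.
Abara, Leclerc and Vance all have years accredited 20 years, so the next rule applies.
Among Abara, Leclerc and Vance, alphabetically by surname: Abara before Leclerc before Vance.
Order: Marchetti, Varga, Abara, Leclerc, Vance, Reyes, Novak.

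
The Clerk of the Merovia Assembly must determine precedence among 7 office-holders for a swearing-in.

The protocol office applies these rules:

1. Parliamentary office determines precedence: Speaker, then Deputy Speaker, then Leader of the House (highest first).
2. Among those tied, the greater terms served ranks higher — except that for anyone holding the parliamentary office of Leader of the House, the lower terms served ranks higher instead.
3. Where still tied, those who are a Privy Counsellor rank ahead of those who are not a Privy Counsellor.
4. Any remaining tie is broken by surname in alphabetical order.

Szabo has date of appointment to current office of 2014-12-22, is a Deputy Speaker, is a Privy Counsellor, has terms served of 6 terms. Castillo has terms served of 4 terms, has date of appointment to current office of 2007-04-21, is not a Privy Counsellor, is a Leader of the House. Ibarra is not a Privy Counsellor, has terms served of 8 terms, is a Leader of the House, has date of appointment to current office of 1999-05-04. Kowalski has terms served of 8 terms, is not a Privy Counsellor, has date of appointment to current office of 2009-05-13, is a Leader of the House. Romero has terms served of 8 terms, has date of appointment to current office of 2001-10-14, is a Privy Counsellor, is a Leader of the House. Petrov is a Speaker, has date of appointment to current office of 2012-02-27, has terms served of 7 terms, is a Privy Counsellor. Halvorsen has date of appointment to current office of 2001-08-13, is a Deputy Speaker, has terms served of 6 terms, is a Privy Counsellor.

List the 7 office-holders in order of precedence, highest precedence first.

By parliamentary office: Petrov (Speaker); then Halvorsen and Szabo (Deputy Speaker); then Castillo, Romero, Ibarra and Kowalski (Leader of the House).
Halvorsen and Szabo both have terms served 6 terms, so the next rule applies.
Halvorsen and Szabo are each a Privy Counsellor, so the next rule applies.
Among Halvorsen and Szabo, alphabetically by surname: Halvorsen before Szabo.
Among Castillo, Romero, Ibarra and Kowalski, by terms served (lower first) (reversed rule for this group): Castillo (4 terms) before Romero, Ibarra and Kowalski (8 terms).
Among Romero, Ibarra and Kowalski, a Privy Counsellor before not a Privy Counsellor: Romero (a Privy Counsellor) before Ibarra and Kowalski (not a Privy Counsellor).
Among Ibarra and Kowalski, alphabetically by surname: Ibarra before Kowalski.
Full order: Petrov, Halvorsen, Szabo, Castillo, Romero, Ibarra, Kowalski.

Petrov, Halvorsen, Szabo, Castillo, Romero, Ibarra, Kowalski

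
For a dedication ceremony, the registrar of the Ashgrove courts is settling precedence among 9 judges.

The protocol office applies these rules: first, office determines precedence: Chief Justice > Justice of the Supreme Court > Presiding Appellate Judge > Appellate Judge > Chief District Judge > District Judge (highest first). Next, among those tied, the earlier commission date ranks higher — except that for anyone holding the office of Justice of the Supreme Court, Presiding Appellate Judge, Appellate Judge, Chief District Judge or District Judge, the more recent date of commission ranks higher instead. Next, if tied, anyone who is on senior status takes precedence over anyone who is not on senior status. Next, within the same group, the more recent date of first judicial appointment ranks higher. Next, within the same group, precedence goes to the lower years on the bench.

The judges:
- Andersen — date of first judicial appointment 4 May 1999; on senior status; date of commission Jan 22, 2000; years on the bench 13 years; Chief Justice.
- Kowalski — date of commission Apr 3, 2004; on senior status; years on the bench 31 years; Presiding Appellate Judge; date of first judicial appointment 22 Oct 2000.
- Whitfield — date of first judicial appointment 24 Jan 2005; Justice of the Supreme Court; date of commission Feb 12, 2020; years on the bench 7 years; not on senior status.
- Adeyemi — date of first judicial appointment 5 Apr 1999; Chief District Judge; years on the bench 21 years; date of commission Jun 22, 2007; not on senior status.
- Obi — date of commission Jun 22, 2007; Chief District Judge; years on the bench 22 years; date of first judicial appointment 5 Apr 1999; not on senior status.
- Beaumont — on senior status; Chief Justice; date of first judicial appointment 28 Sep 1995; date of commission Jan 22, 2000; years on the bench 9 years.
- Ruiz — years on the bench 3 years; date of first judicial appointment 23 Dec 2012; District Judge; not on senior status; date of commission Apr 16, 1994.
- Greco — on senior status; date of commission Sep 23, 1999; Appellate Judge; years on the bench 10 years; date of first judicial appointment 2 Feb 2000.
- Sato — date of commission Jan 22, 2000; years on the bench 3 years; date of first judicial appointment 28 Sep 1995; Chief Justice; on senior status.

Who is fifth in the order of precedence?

Kowalski

By office: Andersen, Sato and Beaumont (Chief Justice); then Whitfield (Justice of the Supreme Court); then Kowalski (Presiding Appellate Judge); then Greco (Appellate Judge); then Adeyemi and Obi (Chief District Judge); then Ruiz (District Judge).
Andersen, Sato and Beaumont all have date of commission Jan 22, 2000, so the next rule applies.
Andersen, Sato and Beaumont are each on senior status, so the next rule applies.
Among Andersen, Sato and Beaumont, by date of first judicial appointment (later first): Andersen (4 May 1999) before Sato and Beaumont (28 Sep 1995).
Among Sato and Beaumont, by years on the bench (lower first): Sato (3 years) before Beaumont (9 years).
Adeyemi and Obi both have date of commission Jun 22, 2007, so the next rule applies.
Adeyemi and Obi are each not on senior status, so the next rule applies.
Adeyemi and Obi both have date of first judicial appointment 5 Apr 1999, so the next rule applies.
Among Adeyemi and Obi, by years on the bench (lower first): Adeyemi (21 years) before Obi (22 years).
Order: Andersen, Sato, Beaumont, Whitfield, Kowalski, Greco, Adeyemi, Obi, Ruiz.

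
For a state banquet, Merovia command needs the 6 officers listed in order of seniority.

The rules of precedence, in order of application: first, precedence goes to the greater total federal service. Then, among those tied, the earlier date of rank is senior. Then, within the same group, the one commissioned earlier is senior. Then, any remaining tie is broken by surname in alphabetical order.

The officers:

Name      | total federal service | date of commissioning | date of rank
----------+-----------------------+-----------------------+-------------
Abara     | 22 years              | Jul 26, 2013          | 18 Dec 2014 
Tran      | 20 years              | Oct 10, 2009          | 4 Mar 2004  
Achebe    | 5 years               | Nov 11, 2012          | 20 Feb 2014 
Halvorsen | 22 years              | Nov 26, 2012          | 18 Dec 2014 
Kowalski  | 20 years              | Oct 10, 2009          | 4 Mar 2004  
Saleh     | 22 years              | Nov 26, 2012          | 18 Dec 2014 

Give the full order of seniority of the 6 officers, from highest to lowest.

By total federal service (higher first): Halvorsen, Saleh and Abara (each 22 years); then Kowalski and Tran (both 20 years); then Achebe (5 years).
Halvorsen, Saleh and Abara all have date of rank 18 Dec 2014, so the next rule applies.
Among Halvorsen, Saleh and Abara, by date of commissioning (earlier first): Halvorsen and Saleh (Nov 26, 2012) before Abara (Jul 26, 2013).
Among Halvorsen and Saleh, alphabetically by surname: Halvorsen before Saleh.
Kowalski and Tran both have date of rank 4 Mar 2004, so the next rule applies.
Kowalski and Tran both have date of commissioning Oct 10, 2009, so the next rule applies.
Among Kowalski and Tran, alphabetically by surname: Kowalski before Tran.
Full order: Halvorsen, Saleh, Abara, Kowalski, Tran, Achebe.

Halvorsen, Saleh, Abara, Kowalski, Tran, Achebe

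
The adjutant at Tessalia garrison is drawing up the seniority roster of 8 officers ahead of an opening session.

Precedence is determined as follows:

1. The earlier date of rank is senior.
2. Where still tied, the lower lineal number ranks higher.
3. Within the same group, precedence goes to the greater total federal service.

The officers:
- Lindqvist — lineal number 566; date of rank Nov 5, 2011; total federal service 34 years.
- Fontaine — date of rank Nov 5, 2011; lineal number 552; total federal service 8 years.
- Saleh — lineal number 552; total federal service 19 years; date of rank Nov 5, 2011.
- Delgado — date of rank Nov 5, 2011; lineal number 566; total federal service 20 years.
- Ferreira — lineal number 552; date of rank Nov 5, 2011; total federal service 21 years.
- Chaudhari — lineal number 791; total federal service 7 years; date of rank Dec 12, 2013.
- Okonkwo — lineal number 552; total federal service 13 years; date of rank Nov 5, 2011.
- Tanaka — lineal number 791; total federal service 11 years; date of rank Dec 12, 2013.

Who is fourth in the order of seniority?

Fontaine

By date of rank (earlier first): Ferreira, Saleh, Okonkwo, Fontaine, Lindqvist and Delgado (each Nov 5, 2011); then Tanaka and Chaudhari (both Dec 12, 2013).
Among Ferreira, Saleh, Okonkwo, Fontaine, Lindqvist and Delgado, by lineal number (lower first): Ferreira, Saleh, Okonkwo and Fontaine (552) before Lindqvist and Delgado (566).
Among Ferreira, Saleh, Okonkwo and Fontaine, by total federal service (higher first): Ferreira (21 years) before Saleh (19 years) before Okonkwo (13 years) before Fontaine (8 years).
Among Lindqvist and Delgado, by total federal service (higher first): Lindqvist (34 years) before Delgado (20 years).
Tanaka and Chaudhari both have lineal number 791, so the next rule applies.
Among Tanaka and Chaudhari, by total federal service (higher first): Tanaka (11 years) before Chaudhari (7 years).
Order: Ferreira, Saleh, Okonkwo, Fontaine, Lindqvist, Delgado, Tanaka, Chaudhari.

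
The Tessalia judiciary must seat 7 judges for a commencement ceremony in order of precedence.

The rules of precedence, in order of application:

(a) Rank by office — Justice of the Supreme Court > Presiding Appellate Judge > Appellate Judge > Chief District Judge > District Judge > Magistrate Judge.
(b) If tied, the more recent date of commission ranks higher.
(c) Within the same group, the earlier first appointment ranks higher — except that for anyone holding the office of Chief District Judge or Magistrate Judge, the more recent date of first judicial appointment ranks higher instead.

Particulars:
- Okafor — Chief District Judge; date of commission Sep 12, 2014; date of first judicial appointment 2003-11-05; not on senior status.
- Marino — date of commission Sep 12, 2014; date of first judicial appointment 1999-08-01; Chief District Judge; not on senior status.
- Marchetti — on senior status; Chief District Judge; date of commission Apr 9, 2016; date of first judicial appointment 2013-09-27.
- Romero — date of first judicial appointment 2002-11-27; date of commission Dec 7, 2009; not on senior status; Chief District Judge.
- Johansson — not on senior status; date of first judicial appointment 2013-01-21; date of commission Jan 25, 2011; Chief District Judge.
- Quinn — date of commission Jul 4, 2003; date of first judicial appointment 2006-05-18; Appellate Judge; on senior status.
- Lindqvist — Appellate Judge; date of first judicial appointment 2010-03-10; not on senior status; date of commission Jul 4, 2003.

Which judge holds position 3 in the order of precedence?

By office: Quinn and Lindqvist (Appellate Judge); then Marchetti, Okafor, Marino, Johansson and Romero (Chief District Judge).
Quinn and Lindqvist both have date of commission Jul 4, 2003, so the next rule applies.
Among Quinn and Lindqvist, by date of first judicial appointment (earlier first): Quinn (2006-05-18) before Lindqvist (2010-03-10).
Among Marchetti, Okafor, Marino, Johansson and Romero, by date of commission (later first): Marchetti (Apr 9, 2016) before Okafor and Marino (Sep 12, 2014) before Johansson (Jan 25, 2011) before Romero (Dec 7, 2009).
Among Okafor and Marino, by date of first judicial appointment (later first) (reversed rule for this group): Okafor (2003-11-05) before Marino (1999-08-01).
Order: Quinn, Lindqvist, Marchetti, Okafor, Marino, Johansson, Romero.

Marchetti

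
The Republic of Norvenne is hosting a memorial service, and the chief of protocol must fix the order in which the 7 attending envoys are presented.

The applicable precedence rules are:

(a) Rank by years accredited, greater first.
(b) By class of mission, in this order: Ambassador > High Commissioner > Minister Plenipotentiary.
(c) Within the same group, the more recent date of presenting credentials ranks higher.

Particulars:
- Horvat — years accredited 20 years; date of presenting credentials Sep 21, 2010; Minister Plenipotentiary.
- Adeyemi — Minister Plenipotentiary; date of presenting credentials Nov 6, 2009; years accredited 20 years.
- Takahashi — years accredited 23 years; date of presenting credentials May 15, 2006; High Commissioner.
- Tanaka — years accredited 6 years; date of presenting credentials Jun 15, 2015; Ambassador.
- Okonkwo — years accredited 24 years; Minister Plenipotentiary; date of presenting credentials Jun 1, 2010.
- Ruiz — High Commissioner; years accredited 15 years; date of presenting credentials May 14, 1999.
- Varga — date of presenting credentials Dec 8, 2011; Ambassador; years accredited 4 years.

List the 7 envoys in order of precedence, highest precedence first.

By years accredited (higher first): Okonkwo (24 years); then Takahashi (23 years); then Horvat and Adeyemi (both 20 years); then Ruiz (15 years); then Tanaka (6 years); then Varga (4 years).
Horvat and Adeyemi are each Minister Plenipotentiary, so the next rule applies.
Among Horvat and Adeyemi, by date of presenting credentials (later first): Horvat (Sep 21, 2010) before Adeyemi (Nov 6, 2009).
Full order: Okonkwo, Takahashi, Horvat, Adeyemi, Ruiz, Tanaka, Varga.

Okonkwo, Takahashi, Horvat, Adeyemi, Ruiz, Tanaka, Varga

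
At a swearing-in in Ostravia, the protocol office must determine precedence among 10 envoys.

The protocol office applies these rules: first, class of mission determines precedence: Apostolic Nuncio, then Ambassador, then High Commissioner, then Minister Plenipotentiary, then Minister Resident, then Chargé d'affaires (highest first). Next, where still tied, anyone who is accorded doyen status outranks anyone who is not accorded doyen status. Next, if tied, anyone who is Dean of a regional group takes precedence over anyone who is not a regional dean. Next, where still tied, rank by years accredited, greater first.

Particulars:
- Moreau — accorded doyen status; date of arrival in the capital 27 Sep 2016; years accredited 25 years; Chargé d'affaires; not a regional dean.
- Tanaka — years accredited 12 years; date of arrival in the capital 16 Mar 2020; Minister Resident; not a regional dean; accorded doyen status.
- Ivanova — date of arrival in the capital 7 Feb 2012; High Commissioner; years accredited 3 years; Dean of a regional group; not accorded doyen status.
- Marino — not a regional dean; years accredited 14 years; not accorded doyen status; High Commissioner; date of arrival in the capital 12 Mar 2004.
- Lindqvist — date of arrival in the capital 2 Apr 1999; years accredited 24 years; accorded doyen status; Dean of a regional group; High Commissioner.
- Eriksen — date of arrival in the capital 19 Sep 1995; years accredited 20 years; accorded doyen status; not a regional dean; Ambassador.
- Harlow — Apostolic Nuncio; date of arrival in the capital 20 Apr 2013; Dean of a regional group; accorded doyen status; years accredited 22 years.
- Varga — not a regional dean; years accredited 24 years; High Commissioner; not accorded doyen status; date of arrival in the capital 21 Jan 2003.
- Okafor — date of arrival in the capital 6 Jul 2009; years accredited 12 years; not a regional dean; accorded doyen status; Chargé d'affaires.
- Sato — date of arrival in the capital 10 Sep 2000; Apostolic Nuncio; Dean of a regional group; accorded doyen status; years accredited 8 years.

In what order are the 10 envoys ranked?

Harlow, Sato, Eriksen, Lindqvist, Ivanova, Varga, Marino, Tanaka, Moreau, Okafor

By class of mission: Harlow and Sato (Apostolic Nuncio); then Eriksen (Ambassador); then Lindqvist, Ivanova, Varga and Marino (High Commissioner); then Tanaka (Minister Resident); then Moreau and Okafor (Chargé d'affaires).
Harlow and Sato are each accorded doyen status, so the next rule applies.
Harlow and Sato are each Dean of a regional group, so the next rule applies.
Among Harlow and Sato, by years accredited (higher first): Harlow (22 years) before Sato (8 years).
Among Lindqvist, Ivanova, Varga and Marino, accorded doyen status before not accorded doyen status: Lindqvist (accorded doyen status) before Ivanova, Varga and Marino (not accorded doyen status).
Among Ivanova, Varga and Marino, Dean of a regional group before not a regional dean: Ivanova (Dean of a regional group) before Varga and Marino (not a regional dean).
Among Varga and Marino, by years accredited (higher first): Varga (24 years) before Marino (14 years).
Moreau and Okafor are each accorded doyen status, so the next rule applies.
Moreau and Okafor are each not a regional dean, so the next rule applies.
Among Moreau and Okafor, by years accredited (higher first): Moreau (25 years) before Okafor (12 years).
Full order: Harlow, Sato, Eriksen, Lindqvist, Ivanova, Varga, Marino, Tanaka, Moreau, Okafor.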